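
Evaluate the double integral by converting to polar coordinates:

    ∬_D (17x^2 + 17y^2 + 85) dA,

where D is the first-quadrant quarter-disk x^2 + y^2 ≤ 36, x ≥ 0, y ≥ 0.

The region D is 0 ≤ r ≤ 6, 0 ≤ θ ≤ π/2 in polar coordinates, where x = r cos(θ), y = r sin(θ), and dA = r dr dθ.

Under the substitution, the integrand becomes 17r^2 + 85, so

    ∬_D (17x^2 + 17y^2 + 85) dA = ∫_{0}^{π/2} ∫_{0}^{6} (17r^2 + 85) · r dr dθ.

Inner integral (in r): ∫_{0}^{6} (17r^2 + 85) · r dr = 7038.

Outer integral (in θ): ∫_{0}^{π/2} (7038) dθ = 3519π.

Therefore ∬_D (17x^2 + 17y^2 + 85) dA = 3519π.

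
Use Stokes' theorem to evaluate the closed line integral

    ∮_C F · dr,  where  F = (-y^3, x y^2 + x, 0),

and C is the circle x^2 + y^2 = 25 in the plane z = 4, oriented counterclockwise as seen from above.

Let S be the flat disk x^2 + y^2 ≤ 25 in the plane z = 4, with upward unit normal n̂ = ẑ. By Stokes' theorem,

    ∮_C F · dr = ∬_S (∇ × F) · n̂ dS = ∬_D (curl F)_z dA,

where D is the disk x^2 + y^2 ≤ 25.

Compute the curl of F = (-y^3, x y^2 + x, 0):
    (∇ × F)_x = ∂F_z/∂y - ∂F_y/∂z = 0,
    (∇ × F)_y = ∂F_x/∂z - ∂F_z/∂x = 0,
    (∇ × F)_z = ∂F_y/∂x - ∂F_x/∂y = 4y^2 + 1.

On z = 4, (curl F)_z = 4y^2 + 1.

Convert to polar (x = r cos θ, y = r sin θ, dA = r dr dθ); the integrand becomes 4r^2sin(θ)^2 + 1, so

    ∬_D (curl F)_z dA = ∫_0^{2π} ∫_0^{5} (4r^2sin(θ)^2 + 1) · r dr dθ.

Inner (r from 0 to 5): 625sin(θ)^2 + 25/2.
Outer (θ from 0 to 2π): 650π.

Therefore ∮_C F · dr = 650π.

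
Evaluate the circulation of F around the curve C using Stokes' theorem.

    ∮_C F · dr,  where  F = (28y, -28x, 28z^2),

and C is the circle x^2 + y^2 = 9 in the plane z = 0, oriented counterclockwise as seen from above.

Let S be the flat disk x^2 + y^2 ≤ 9 in the plane z = 0, with upward unit normal n̂ = ẑ. By Stokes' theorem,

    ∮_C F · dr = ∬_S (∇ × F) · n̂ dS = ∬_D (curl F)_z dA,

where D is the disk x^2 + y^2 ≤ 9.

Compute the curl of F = (28y, -28x, 28z^2):
    (∇ × F)_x = ∂F_z/∂y - ∂F_y/∂z = 0,
    (∇ × F)_y = ∂F_x/∂z - ∂F_z/∂x = 0,
    (∇ × F)_z = ∂F_y/∂x - ∂F_x/∂y = -56.

On z = 0, (curl F)_z = -56.

Convert to polar (x = r cos θ, y = r sin θ, dA = r dr dθ); the integrand becomes -56, so

    ∬_D (curl F)_z dA = ∫_0^{2π} ∫_0^{3} (-56) · r dr dθ.

Inner (r from 0 to 3): -252.
Outer (θ from 0 to 2π): -504π.

Therefore ∮_C F · dr = -504π.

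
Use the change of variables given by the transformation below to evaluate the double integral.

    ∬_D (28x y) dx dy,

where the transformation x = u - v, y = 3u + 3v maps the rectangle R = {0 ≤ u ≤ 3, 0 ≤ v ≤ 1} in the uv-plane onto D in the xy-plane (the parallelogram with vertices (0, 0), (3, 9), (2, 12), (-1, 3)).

Compute the Jacobian determinant of (x, y) with respect to (u, v):

    ∂(x,y)/∂(u,v) = | 1  -1 | = (1)(3) - (-1)(3) = 6.
                   | 3  3 |

Its absolute value is |J| = 6 (the area scaling factor).

Substituting x = u - v, y = 3u + 3v into the integrand,

    28x y → 84u^2 - 84v^2,

so the integral becomes

    ∬_R (84u^2 - 84v^2) · |J| du dv = ∫_0^3 ∫_0^1 (504u^2 - 504v^2) dv du.

Inner (v): 504u^2 - 168.
Outer (u): 4032.

Therefore ∬_D (28x y) dx dy = 4032.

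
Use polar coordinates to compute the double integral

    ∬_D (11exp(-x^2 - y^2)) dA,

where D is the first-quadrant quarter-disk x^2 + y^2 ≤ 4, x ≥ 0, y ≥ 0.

The region D is 0 ≤ r ≤ 2, 0 ≤ θ ≤ π/2 in polar coordinates, where x = r cos(θ), y = r sin(θ), and dA = r dr dθ.

Under the substitution, the integrand becomes 11exp(-r^2), so

    ∬_D (11exp(-x^2 - y^2)) dA = ∫_{0}^{π/2} ∫_{0}^{2} (11exp(-r^2)) · r dr dθ.

Inner integral (in r): ∫_{0}^{2} (11exp(-r^2)) · r dr = 11/2 - 11exp(-4)/2.

Outer integral (in θ): ∫_{0}^{π/2} (11/2 - 11exp(-4)/2) dθ = -11π (1 - exp(4))exp(-4)/4.

Therefore ∬_D (11exp(-x^2 - y^2)) dA = -11π (1 - exp(4))exp(-4)/4.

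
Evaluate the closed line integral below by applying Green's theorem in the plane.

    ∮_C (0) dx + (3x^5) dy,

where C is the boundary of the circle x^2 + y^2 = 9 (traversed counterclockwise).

Green's theorem converts the closed line integral into a double integral over the enclosed region D:

    ∮_C P dx + Q dy = ∬_D (∂Q/∂x - ∂P/∂y) dA.

Here P = 0, Q = 3x^5, so

    ∂Q/∂x = 15x^4,    ∂P/∂y = 0,
    ∂Q/∂x - ∂P/∂y = 15x^4.

D is the region x^2 + y^2 ≤ 9. Evaluating the double integral:

In polar coordinates (x = r cos θ, y = r sin θ, dA = r dr dθ) the integrand becomes 15r^4cos(θ)^4, so

    ∬_D (15x^4) dA = ∫_0^{2π} ∫_0^{3} (15r^4cos(θ)^4) · r dr dθ.

Inner (r from 0 to 3): 3645cos(θ)^4/2.
Outer (θ from 0 to 2π): 10935π/8.

Therefore ∮_C P dx + Q dy = 10935π/8.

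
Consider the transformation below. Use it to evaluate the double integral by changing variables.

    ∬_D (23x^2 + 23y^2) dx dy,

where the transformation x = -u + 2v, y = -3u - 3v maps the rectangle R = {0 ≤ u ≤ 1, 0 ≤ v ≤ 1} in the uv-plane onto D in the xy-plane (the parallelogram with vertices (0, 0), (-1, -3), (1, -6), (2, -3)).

Compute the Jacobian determinant of (x, y) with respect to (u, v):

    ∂(x,y)/∂(u,v) = | -1  2 | = (-1)(-3) - (2)(-3) = 9.
                   | -3  -3 |

Its absolute value is |J| = 9 (the area scaling factor).

Substituting x = -u + 2v, y = -3u - 3v into the integrand,

    23x^2 + 23y^2 → 230u^2 + 322u v + 299v^2,

so the integral becomes

    ∬_R (230u^2 + 322u v + 299v^2) · |J| du dv = ∫_0^1 ∫_0^1 (2070u^2 + 2898u v + 2691v^2) dv du.

Inner (v): 2070u^2 + 1449u + 897.
Outer (u): 4623/2.

Therefore ∬_D (23x^2 + 23y^2) dx dy = 4623/2.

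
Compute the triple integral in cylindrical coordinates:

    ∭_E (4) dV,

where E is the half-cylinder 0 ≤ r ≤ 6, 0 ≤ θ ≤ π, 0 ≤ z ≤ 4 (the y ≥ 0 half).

In cylindrical coordinates, x = r cos(θ), y = r sin(θ), z = z, and dV = r dr dθ dz.

The integrand becomes 4, so

    ∭_E (4) dV = ∫_{0}^{π} ∫_{0}^{6} ∫_{0}^{4} (4) · r dz dr dθ.

Inner (z): 16r.
Middle (r from 0 to 6): 288.
Outer (θ): 288π.

Therefore the triple integral equals 288π.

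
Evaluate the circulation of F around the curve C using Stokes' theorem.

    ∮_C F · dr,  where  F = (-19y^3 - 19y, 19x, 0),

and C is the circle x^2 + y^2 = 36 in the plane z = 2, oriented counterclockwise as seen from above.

Let S be the flat disk x^2 + y^2 ≤ 36 in the plane z = 2, with upward unit normal n̂ = ẑ. By Stokes' theorem,

    ∮_C F · dr = ∬_S (∇ × F) · n̂ dS = ∬_D (curl F)_z dA,

where D is the disk x^2 + y^2 ≤ 36.

Compute the curl of F = (-19y^3 - 19y, 19x, 0):
    (∇ × F)_x = ∂F_z/∂y - ∂F_y/∂z = 0,
    (∇ × F)_y = ∂F_x/∂z - ∂F_z/∂x = 0,
    (∇ × F)_z = ∂F_y/∂x - ∂F_x/∂y = 57y^2 + 38.

On z = 2, (curl F)_z = 57y^2 + 38.

Convert to polar (x = r cos θ, y = r sin θ, dA = r dr dθ); the integrand becomes 57r^2sin(θ)^2 + 38, so

    ∬_D (curl F)_z dA = ∫_0^{2π} ∫_0^{6} (57r^2sin(θ)^2 + 38) · r dr dθ.

Inner (r from 0 to 6): 18468sin(θ)^2 + 684.
Outer (θ from 0 to 2π): 19836π.

Therefore ∮_C F · dr = 19836π.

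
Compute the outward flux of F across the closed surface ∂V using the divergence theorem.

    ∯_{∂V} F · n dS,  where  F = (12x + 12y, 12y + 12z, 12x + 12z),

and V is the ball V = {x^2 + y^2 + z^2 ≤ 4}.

By the divergence theorem,

    ∯_{∂V} F · n dS = ∭_V (∇ · F) dV.

Compute the divergence:
    ∇ · F = ∂F_x/∂x + ∂F_y/∂y + ∂F_z/∂z = 12 + 12 + 12 = 36.

In spherical coordinates, x = ρ sin(φ) cos(θ), y = ρ sin(φ) sin(θ), z = ρ cos(φ), dV = ρ^2 sin(φ) dρ dφ dθ, with 0 ≤ ρ ≤ 2, 0 ≤ φ ≤ π, 0 ≤ θ ≤ 2π.

The integrand, after substitution and multiplying by the volume element, becomes (36) · ρ^2 sin(φ), so

    ∭_V (∇·F) dV = ∫_0^{2π} ∫_0^{π} ∫_0^{2} (36) · ρ^2 sin(φ) dρ dφ dθ.

Inner (ρ from 0 to 2): 96sin(φ).
Middle (φ from 0 to π): 192.
Outer (θ from 0 to 2π): 384π.

Therefore ∯_{∂V} F · n dS = 384π.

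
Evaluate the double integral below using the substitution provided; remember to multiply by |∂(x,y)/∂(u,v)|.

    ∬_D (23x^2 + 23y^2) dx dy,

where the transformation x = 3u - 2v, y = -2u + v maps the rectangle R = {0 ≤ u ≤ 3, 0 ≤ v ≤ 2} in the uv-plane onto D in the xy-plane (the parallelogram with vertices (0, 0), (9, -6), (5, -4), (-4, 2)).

Compute the Jacobian determinant of (x, y) with respect to (u, v):

    ∂(x,y)/∂(u,v) = | 3  -2 | = (3)(1) - (-2)(-2) = -1.
                   | -2  1 |

Its absolute value is |J| = 1 (the area scaling factor).

Substituting x = 3u - 2v, y = -2u + v into the integrand,

    23x^2 + 23y^2 → 299u^2 - 368u v + 115v^2,

so the integral becomes

    ∬_R (299u^2 - 368u v + 115v^2) · |J| du dv = ∫_0^3 ∫_0^2 (299u^2 - 368u v + 115v^2) dv du.

Inner (v): 598u^2 - 736u + 920/3.
Outer (u): 2990.

Therefore ∬_D (23x^2 + 23y^2) dx dy = 2990.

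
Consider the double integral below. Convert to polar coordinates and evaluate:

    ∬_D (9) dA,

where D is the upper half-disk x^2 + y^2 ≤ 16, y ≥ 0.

The region D is 0 ≤ r ≤ 4, 0 ≤ θ ≤ π in polar coordinates, where x = r cos(θ), y = r sin(θ), and dA = r dr dθ.

Under the substitution, the integrand becomes 9, so

    ∬_D (9) dA = ∫_{0}^{π} ∫_{0}^{4} (9) · r dr dθ.

Inner integral (in r): ∫_{0}^{4} (9) · r dr = 72.

Outer integral (in θ): ∫_{0}^{π} (72) dθ = 72π.

Therefore ∬_D (9) dA = 72π.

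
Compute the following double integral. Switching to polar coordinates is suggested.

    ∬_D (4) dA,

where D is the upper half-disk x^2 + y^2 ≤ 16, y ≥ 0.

The region D is 0 ≤ r ≤ 4, 0 ≤ θ ≤ π in polar coordinates, where x = r cos(θ), y = r sin(θ), and dA = r dr dθ.

Under the substitution, the integrand becomes 4, so

    ∬_D (4) dA = ∫_{0}^{π} ∫_{0}^{4} (4) · r dr dθ.

Inner integral (in r): ∫_{0}^{4} (4) · r dr = 32.

Outer integral (in θ): ∫_{0}^{π} (32) dθ = 32π.

Therefore ∬_D (4) dA = 32π.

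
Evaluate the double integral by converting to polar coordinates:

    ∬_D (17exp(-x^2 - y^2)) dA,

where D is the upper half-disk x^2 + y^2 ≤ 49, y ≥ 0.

The region D is 0 ≤ r ≤ 7, 0 ≤ θ ≤ π in polar coordinates, where x = r cos(θ), y = r sin(θ), and dA = r dr dθ.

Under the substitution, the integrand becomes 17exp(-r^2), so

    ∬_D (17exp(-x^2 - y^2)) dA = ∫_{0}^{π} ∫_{0}^{7} (17exp(-r^2)) · r dr dθ.

Inner integral (in r): ∫_{0}^{7} (17exp(-r^2)) · r dr = 17/2 - 17exp(-49)/2.

Outer integral (in θ): ∫_{0}^{π} (17/2 - 17exp(-49)/2) dθ = -17π (1 - exp(49))exp(-49)/2.

Therefore ∬_D (17exp(-x^2 - y^2)) dA = -17π (1 - exp(49))exp(-49)/2.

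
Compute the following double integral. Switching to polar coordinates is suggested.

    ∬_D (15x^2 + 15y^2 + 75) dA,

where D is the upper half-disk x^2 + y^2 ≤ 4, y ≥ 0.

The region D is 0 ≤ r ≤ 2, 0 ≤ θ ≤ π in polar coordinates, where x = r cos(θ), y = r sin(θ), and dA = r dr dθ.

Under the substitution, the integrand becomes 15r^2 + 75, so

    ∬_D (15x^2 + 15y^2 + 75) dA = ∫_{0}^{π} ∫_{0}^{2} (15r^2 + 75) · r dr dθ.

Inner integral (in r): ∫_{0}^{2} (15r^2 + 75) · r dr = 210.

Outer integral (in θ): ∫_{0}^{π} (210) dθ = 210π.

Therefore ∬_D (15x^2 + 15y^2 + 75) dA = 210π.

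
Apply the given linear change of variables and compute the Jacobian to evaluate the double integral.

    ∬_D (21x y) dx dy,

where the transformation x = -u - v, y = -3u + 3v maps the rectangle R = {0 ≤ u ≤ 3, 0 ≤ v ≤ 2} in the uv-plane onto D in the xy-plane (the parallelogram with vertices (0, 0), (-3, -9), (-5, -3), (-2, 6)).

Compute the Jacobian determinant of (x, y) with respect to (u, v):

    ∂(x,y)/∂(u,v) = | -1  -1 | = (-1)(3) - (-1)(-3) = -6.
                   | -3  3 |

Its absolute value is |J| = 6 (the area scaling factor).

Substituting x = -u - v, y = -3u + 3v into the integrand,

    21x y → 63u^2 - 63v^2,

so the integral becomes

    ∬_R (63u^2 - 63v^2) · |J| du dv = ∫_0^3 ∫_0^2 (378u^2 - 378v^2) dv du.

Inner (v): 756u^2 - 1008.
Outer (u): 3780.

Therefore ∬_D (21x y) dx dy = 3780.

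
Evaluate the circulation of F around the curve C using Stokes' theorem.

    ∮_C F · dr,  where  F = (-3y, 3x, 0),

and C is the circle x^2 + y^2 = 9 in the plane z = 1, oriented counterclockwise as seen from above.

Let S be the flat disk x^2 + y^2 ≤ 9 in the plane z = 1, with upward unit normal n̂ = ẑ. By Stokes' theorem,

    ∮_C F · dr = ∬_S (∇ × F) · n̂ dS = ∬_D (curl F)_z dA,

where D is the disk x^2 + y^2 ≤ 9.

Compute the curl of F = (-3y, 3x, 0):
    (∇ × F)_x = ∂F_z/∂y - ∂F_y/∂z = 0,
    (∇ × F)_y = ∂F_x/∂z - ∂F_z/∂x = 0,
    (∇ × F)_z = ∂F_y/∂x - ∂F_x/∂y = 6.

On z = 1, (curl F)_z = 6.

Convert to polar (x = r cos θ, y = r sin θ, dA = r dr dθ); the integrand becomes 6, so

    ∬_D (curl F)_z dA = ∫_0^{2π} ∫_0^{3} (6) · r dr dθ.

Inner (r from 0 to 3): 27.
Outer (θ from 0 to 2π): 54π.

Therefore ∮_C F · dr = 54π.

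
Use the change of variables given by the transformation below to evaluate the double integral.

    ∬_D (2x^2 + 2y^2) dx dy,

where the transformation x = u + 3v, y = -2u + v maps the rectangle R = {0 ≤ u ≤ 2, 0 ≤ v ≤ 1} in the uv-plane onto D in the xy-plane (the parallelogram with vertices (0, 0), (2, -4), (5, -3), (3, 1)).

Compute the Jacobian determinant of (x, y) with respect to (u, v):

    ∂(x,y)/∂(u,v) = | 1  3 | = (1)(1) - (3)(-2) = 7.
                   | -2  1 |

Its absolute value is |J| = 7 (the area scaling factor).

Substituting x = u + 3v, y = -2u + v into the integrand,

    2x^2 + 2y^2 → 10u^2 + 4u v + 20v^2,

so the integral becomes

    ∬_R (10u^2 + 4u v + 20v^2) · |J| du dv = ∫_0^2 ∫_0^1 (70u^2 + 28u v + 140v^2) dv du.

Inner (v): 70u^2 + 14u + 140/3.
Outer (u): 308.

Therefore ∬_D (2x^2 + 2y^2) dx dy = 308.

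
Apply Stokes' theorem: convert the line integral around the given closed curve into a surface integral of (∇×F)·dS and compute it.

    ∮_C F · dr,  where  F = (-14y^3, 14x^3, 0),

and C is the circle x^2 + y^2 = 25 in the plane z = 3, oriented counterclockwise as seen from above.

Let S be the flat disk x^2 + y^2 ≤ 25 in the plane z = 3, with upward unit normal n̂ = ẑ. By Stokes' theorem,

    ∮_C F · dr = ∬_S (∇ × F) · n̂ dS = ∬_D (curl F)_z dA,

where D is the disk x^2 + y^2 ≤ 25.

Compute the curl of F = (-14y^3, 14x^3, 0):
    (∇ × F)_x = ∂F_z/∂y - ∂F_y/∂z = 0,
    (∇ × F)_y = ∂F_x/∂z - ∂F_z/∂x = 0,
    (∇ × F)_z = ∂F_y/∂x - ∂F_x/∂y = 42x^2 + 42y^2.

On z = 3, (curl F)_z = 42x^2 + 42y^2.

Convert to polar (x = r cos θ, y = r sin θ, dA = r dr dθ); the integrand becomes 42r^2, so

    ∬_D (curl F)_z dA = ∫_0^{2π} ∫_0^{5} (42r^2) · r dr dθ.

Inner (r from 0 to 5): 13125/2.
Outer (θ from 0 to 2π): 13125π.

Therefore ∮_C F · dr = 13125π.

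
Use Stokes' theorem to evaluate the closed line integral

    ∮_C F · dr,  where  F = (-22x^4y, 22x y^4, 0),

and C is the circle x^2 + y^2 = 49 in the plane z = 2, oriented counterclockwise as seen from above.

Let S be the flat disk x^2 + y^2 ≤ 49 in the plane z = 2, with upward unit normal n̂ = ẑ. By Stokes' theorem,

    ∮_C F · dr = ∬_S (∇ × F) · n̂ dS = ∬_D (curl F)_z dA,

where D is the disk x^2 + y^2 ≤ 49.

Compute the curl of F = (-22x^4y, 22x y^4, 0):
    (∇ × F)_x = ∂F_z/∂y - ∂F_y/∂z = 0,
    (∇ × F)_y = ∂F_x/∂z - ∂F_z/∂x = 0,
    (∇ × F)_z = ∂F_y/∂x - ∂F_x/∂y = 22x^4 + 22y^4.

On z = 2, (curl F)_z = 22x^4 + 22y^4.

Convert to polar (x = r cos θ, y = r sin θ, dA = r dr dθ); the integrand becomes 22r^4(sin(θ)^4 + cos(θ)^4), so

    ∬_D (curl F)_z dA = ∫_0^{2π} ∫_0^{7} (22r^4(sin(θ)^4 + cos(θ)^4)) · r dr dθ.

Inner (r from 0 to 7): 1294139sin(θ)^4/3 + 1294139cos(θ)^4/3.
Outer (θ from 0 to 2π): 1294139π/2.

Therefore ∮_C F · dr = 1294139π/2.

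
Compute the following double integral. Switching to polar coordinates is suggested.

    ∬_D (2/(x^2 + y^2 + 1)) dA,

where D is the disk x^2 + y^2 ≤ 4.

The region D is 0 ≤ r ≤ 2, 0 ≤ θ ≤ 2π in polar coordinates, where x = r cos(θ), y = r sin(θ), and dA = r dr dθ.

Under the substitution, the integrand becomes 2/(r^2 + 1), so

    ∬_D (2/(x^2 + y^2 + 1)) dA = ∫_{0}^{2π} ∫_{0}^{2} (2/(r^2 + 1)) · r dr dθ.

Inner integral (in r): ∫_{0}^{2} (2/(r^2 + 1)) · r dr = log(5).

Outer integral (in θ): ∫_{0}^{2π} (log(5)) dθ = 2π log(5).

Therefore ∬_D (2/(x^2 + y^2 + 1)) dA = 2π log(5).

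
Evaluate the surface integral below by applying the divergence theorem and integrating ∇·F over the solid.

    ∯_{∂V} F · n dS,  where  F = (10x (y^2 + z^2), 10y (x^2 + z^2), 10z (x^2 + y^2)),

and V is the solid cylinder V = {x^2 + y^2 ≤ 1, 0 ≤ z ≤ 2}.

By the divergence theorem,

    ∯_{∂V} F · n dS = ∭_V (∇ · F) dV.

Compute the divergence:
    ∇ · F = ∂F_x/∂x + ∂F_y/∂y + ∂F_z/∂z = 10y^2 + 10z^2 + 10x^2 + 10z^2 + 10x^2 + 10y^2 = 20x^2 + 20y^2 + 20z^2.

In cylindrical coordinates, x = r cos(θ), y = r sin(θ), z = z, dV = r dr dθ dz, with 0 ≤ r ≤ 1, 0 ≤ θ ≤ 2π, 0 ≤ z ≤ 2.

The integrand, after substitution and multiplying by the volume element, becomes (20r^2 + 20z^2) · r, so

    ∭_V (∇·F) dV = ∫_0^{2π} ∫_0^{1} ∫_0^{2} (20r^2 + 20z^2) · r dz dr dθ.

Inner (z from 0 to 2): 40r (r^2 + 4/3).
Middle (r from 0 to 1): 110/3.
Outer (θ from 0 to 2π): 220π/3.

Therefore ∯_{∂V} F · n dS = 220π/3.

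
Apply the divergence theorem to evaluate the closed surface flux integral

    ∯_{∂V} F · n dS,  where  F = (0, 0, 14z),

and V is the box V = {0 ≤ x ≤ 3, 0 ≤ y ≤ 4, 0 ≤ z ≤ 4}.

By the divergence theorem,

    ∯_{∂V} F · n dS = ∭_V (∇ · F) dV.

Compute the divergence:
    ∇ · F = ∂F_x/∂x + ∂F_y/∂y + ∂F_z/∂z = 0 + 0 + 14 = 14.

V is a rectangular box, so dV = dx dy dz with 0 ≤ x ≤ 3, 0 ≤ y ≤ 4, 0 ≤ z ≤ 4.

Integrate (14) over V as an iterated integral:

    ∭_V (∇·F) dV = ∫_0^{3} ∫_0^{4} ∫_0^{4} (14) dz dy dx.

Inner (z from 0 to 4): 56.
Middle (y from 0 to 4): 224.
Outer (x from 0 to 3): 672.

Therefore ∯_{∂V} F · n dS = 672.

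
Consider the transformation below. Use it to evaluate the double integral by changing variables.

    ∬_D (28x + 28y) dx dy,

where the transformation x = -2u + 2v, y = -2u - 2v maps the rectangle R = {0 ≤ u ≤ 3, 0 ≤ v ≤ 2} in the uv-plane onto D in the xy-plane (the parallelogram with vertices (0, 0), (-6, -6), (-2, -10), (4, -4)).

Compute the Jacobian determinant of (x, y) with respect to (u, v):

    ∂(x,y)/∂(u,v) = | -2  2 | = (-2)(-2) - (2)(-2) = 8.
                   | -2  -2 |

Its absolute value is |J| = 8 (the area scaling factor).

Substituting x = -2u + 2v, y = -2u - 2v into the integrand,

    28x + 28y → -112u,

so the integral becomes

    ∬_R (-112u) · |J| du dv = ∫_0^3 ∫_0^2 (-896u) dv du.

Inner (v): -1792u.
Outer (u): -8064.

Therefore ∬_D (28x + 28y) dx dy = -8064.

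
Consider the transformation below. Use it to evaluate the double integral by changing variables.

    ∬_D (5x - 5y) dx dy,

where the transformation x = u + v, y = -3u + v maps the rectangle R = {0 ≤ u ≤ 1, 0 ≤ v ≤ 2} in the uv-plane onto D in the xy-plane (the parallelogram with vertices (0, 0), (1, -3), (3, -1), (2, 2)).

Compute the Jacobian determinant of (x, y) with respect to (u, v):

    ∂(x,y)/∂(u,v) = | 1  1 | = (1)(1) - (1)(-3) = 4.
                   | -3  1 |

Its absolute value is |J| = 4 (the area scaling factor).

Substituting x = u + v, y = -3u + v into the integrand,

    5x - 5y → 20u,

so the integral becomes

    ∬_R (20u) · |J| du dv = ∫_0^1 ∫_0^2 (80u) dv du.

Inner (v): 160u.
Outer (u): 80.

Therefore ∬_D (5x - 5y) dx dy = 80.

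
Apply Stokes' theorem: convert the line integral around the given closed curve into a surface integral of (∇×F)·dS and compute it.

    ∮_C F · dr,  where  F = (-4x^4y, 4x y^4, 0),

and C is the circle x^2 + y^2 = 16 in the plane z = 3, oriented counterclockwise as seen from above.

Let S be the flat disk x^2 + y^2 ≤ 16 in the plane z = 3, with upward unit normal n̂ = ẑ. By Stokes' theorem,

    ∮_C F · dr = ∬_S (∇ × F) · n̂ dS = ∬_D (curl F)_z dA,

where D is the disk x^2 + y^2 ≤ 16.

Compute the curl of F = (-4x^4y, 4x y^4, 0):
    (∇ × F)_x = ∂F_z/∂y - ∂F_y/∂z = 0,
    (∇ × F)_y = ∂F_x/∂z - ∂F_z/∂x = 0,
    (∇ × F)_z = ∂F_y/∂x - ∂F_x/∂y = 4x^4 + 4y^4.

On z = 3, (curl F)_z = 4x^4 + 4y^4.

Convert to polar (x = r cos θ, y = r sin θ, dA = r dr dθ); the integrand becomes 4r^4(sin(θ)^4 + cos(θ)^4), so

    ∬_D (curl F)_z dA = ∫_0^{2π} ∫_0^{4} (4r^4(sin(θ)^4 + cos(θ)^4)) · r dr dθ.

Inner (r from 0 to 4): 8192sin(θ)^4/3 + 8192cos(θ)^4/3.
Outer (θ from 0 to 2π): 4096π.

Therefore ∮_C F · dr = 4096π.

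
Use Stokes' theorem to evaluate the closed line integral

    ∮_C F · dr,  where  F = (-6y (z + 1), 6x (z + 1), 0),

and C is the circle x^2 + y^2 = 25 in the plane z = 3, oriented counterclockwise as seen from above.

Let S be the flat disk x^2 + y^2 ≤ 25 in the plane z = 3, with upward unit normal n̂ = ẑ. By Stokes' theorem,

    ∮_C F · dr = ∬_S (∇ × F) · n̂ dS = ∬_D (curl F)_z dA,

where D is the disk x^2 + y^2 ≤ 25.

Compute the curl of F = (-6y (z + 1), 6x (z + 1), 0):
    (∇ × F)_x = ∂F_z/∂y - ∂F_y/∂z = -6x,
    (∇ × F)_y = ∂F_x/∂z - ∂F_z/∂x = -6y,
    (∇ × F)_z = ∂F_y/∂x - ∂F_x/∂y = 12z + 12.

On z = 3, (curl F)_z = 48.

Convert to polar (x = r cos θ, y = r sin θ, dA = r dr dθ); the integrand becomes 48, so

    ∬_D (curl F)_z dA = ∫_0^{2π} ∫_0^{5} (48) · r dr dθ.

Inner (r from 0 to 5): 600.
Outer (θ from 0 to 2π): 1200π.

Therefore ∮_C F · dr = 1200π.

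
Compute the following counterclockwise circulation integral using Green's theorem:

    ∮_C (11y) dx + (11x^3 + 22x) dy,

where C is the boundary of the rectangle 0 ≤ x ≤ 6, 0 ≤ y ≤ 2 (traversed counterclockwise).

Green's theorem converts the closed line integral into a double integral over the enclosed region D:

    ∮_C P dx + Q dy = ∬_D (∂Q/∂x - ∂P/∂y) dA.

Here P = 11y, Q = 11x^3 + 22x, so

    ∂Q/∂x = 33x^2 + 22,    ∂P/∂y = 11,
    ∂Q/∂x - ∂P/∂y = 33x^2 + 11.

D is the region 0 ≤ x ≤ 6, 0 ≤ y ≤ 2. Evaluating the double integral:

    ∬_D (33x^2 + 11) dA = ∫_0^{6} ∫_0^{2} (33x^2 + 11) dy dx.

Inner (y from 0 to 2): 66x^2 + 22.
Outer (x from 0 to 6): 4884.

Therefore ∮_C P dx + Q dy = 4884.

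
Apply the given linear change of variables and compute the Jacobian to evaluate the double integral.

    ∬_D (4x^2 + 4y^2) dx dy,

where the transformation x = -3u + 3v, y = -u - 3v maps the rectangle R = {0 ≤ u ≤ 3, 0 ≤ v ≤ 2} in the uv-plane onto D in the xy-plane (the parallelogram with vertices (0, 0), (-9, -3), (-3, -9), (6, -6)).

Compute the Jacobian determinant of (x, y) with respect to (u, v):

    ∂(x,y)/∂(u,v) = | -3  3 | = (-3)(-3) - (3)(-1) = 12.
                   | -1  -3 |

Its absolute value is |J| = 12 (the area scaling factor).

Substituting x = -3u + 3v, y = -u - 3v into the integrand,

    4x^2 + 4y^2 → 40u^2 - 48u v + 72v^2,

so the integral becomes

    ∬_R (40u^2 - 48u v + 72v^2) · |J| du dv = ∫_0^3 ∫_0^2 (480u^2 - 576u v + 864v^2) dv du.

Inner (v): 960u^2 - 1152u + 2304.
Outer (u): 10368.

Therefore ∬_D (4x^2 + 4y^2) dx dy = 10368.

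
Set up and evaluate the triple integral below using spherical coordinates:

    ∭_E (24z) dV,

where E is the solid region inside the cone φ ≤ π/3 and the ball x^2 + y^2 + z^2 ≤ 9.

In spherical coordinates, x = ρ sin(φ) cos(θ), y = ρ sin(φ) sin(θ), z = ρ cos(φ), and dV = ρ^2 sin(φ) dρ dφ dθ.

The integrand becomes 24ρ cos(φ), so

    ∭_E (24z) dV = ∫_{0}^{2π} ∫_{0}^{π/3} ∫_{0}^{3} (24ρ cos(φ)) · ρ^2 sin(φ) dρ dφ dθ.

Inner (ρ): 243sin(2φ).
Middle (φ): 729/4.
Outer (θ): 729π/2.

Therefore the triple integral equals 729π/2.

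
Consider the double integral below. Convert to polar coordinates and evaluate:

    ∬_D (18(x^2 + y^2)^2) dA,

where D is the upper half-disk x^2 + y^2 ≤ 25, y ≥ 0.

The region D is 0 ≤ r ≤ 5, 0 ≤ θ ≤ π in polar coordinates, where x = r cos(θ), y = r sin(θ), and dA = r dr dθ.

Under the substitution, the integrand becomes 18r^4, so

    ∬_D (18(x^2 + y^2)^2) dA = ∫_{0}^{π} ∫_{0}^{5} (18r^4) · r dr dθ.

Inner integral (in r): ∫_{0}^{5} (18r^4) · r dr = 46875.

Outer integral (in θ): ∫_{0}^{π} (46875) dθ = 46875π.

Therefore ∬_D (18(x^2 + y^2)^2) dA = 46875π.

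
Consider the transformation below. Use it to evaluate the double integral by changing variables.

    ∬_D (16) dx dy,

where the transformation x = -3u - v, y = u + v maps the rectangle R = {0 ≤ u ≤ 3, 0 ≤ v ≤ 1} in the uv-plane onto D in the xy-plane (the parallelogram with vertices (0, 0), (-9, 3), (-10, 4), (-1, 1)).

Compute the Jacobian determinant of (x, y) with respect to (u, v):

    ∂(x,y)/∂(u,v) = | -3  -1 | = (-3)(1) - (-1)(1) = -2.
                   | 1  1 |

Its absolute value is |J| = 2 (the area scaling factor).

Substituting x = -3u - v, y = u + v into the integrand,

    16 → 16,

so the integral becomes

    ∬_R (16) · |J| du dv = ∫_0^3 ∫_0^1 (32) dv du.

Inner (v): 32.
Outer (u): 96.

Therefore ∬_D (16) dx dy = 96.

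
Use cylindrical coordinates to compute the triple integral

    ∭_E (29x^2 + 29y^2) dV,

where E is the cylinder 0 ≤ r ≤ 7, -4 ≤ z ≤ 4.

In cylindrical coordinates, x = r cos(θ), y = r sin(θ), z = z, and dV = r dr dθ dz.

The integrand becomes 29r^2, so

    ∭_E (29x^2 + 29y^2) dV = ∫_{0}^{2π} ∫_{0}^{7} ∫_{-4}^{4} (29r^2) · r dz dr dθ.

Inner (z): 232r^3.
Middle (r from 0 to 7): 139258.
Outer (θ): 278516π.

Therefore the triple integral equals 278516π.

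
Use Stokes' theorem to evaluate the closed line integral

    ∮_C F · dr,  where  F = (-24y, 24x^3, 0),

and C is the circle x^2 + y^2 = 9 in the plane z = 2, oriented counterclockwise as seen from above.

Let S be the flat disk x^2 + y^2 ≤ 9 in the plane z = 2, with upward unit normal n̂ = ẑ. By Stokes' theorem,

    ∮_C F · dr = ∬_S (∇ × F) · n̂ dS = ∬_D (curl F)_z dA,

where D is the disk x^2 + y^2 ≤ 9.

Compute the curl of F = (-24y, 24x^3, 0):
    (∇ × F)_x = ∂F_z/∂y - ∂F_y/∂z = 0,
    (∇ × F)_y = ∂F_x/∂z - ∂F_z/∂x = 0,
    (∇ × F)_z = ∂F_y/∂x - ∂F_x/∂y = 72x^2 + 24.

On z = 2, (curl F)_z = 72x^2 + 24.

Convert to polar (x = r cos θ, y = r sin θ, dA = r dr dθ); the integrand becomes 72r^2cos(θ)^2 + 24, so

    ∬_D (curl F)_z dA = ∫_0^{2π} ∫_0^{3} (72r^2cos(θ)^2 + 24) · r dr dθ.

Inner (r from 0 to 3): 1458cos(θ)^2 + 108.
Outer (θ from 0 to 2π): 1674π.

Therefore ∮_C F · dr = 1674π.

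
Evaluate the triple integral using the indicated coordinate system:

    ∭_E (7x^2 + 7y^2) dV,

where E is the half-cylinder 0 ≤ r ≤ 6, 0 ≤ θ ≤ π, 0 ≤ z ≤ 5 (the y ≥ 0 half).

In cylindrical coordinates, x = r cos(θ), y = r sin(θ), z = z, and dV = r dr dθ dz.

The integrand becomes 7r^2, so

    ∭_E (7x^2 + 7y^2) dV = ∫_{0}^{π} ∫_{0}^{6} ∫_{0}^{5} (7r^2) · r dz dr dθ.

Inner (z): 35r^3.
Middle (r from 0 to 6): 11340.
Outer (θ): 11340π.

Therefore the triple integral equals 11340π.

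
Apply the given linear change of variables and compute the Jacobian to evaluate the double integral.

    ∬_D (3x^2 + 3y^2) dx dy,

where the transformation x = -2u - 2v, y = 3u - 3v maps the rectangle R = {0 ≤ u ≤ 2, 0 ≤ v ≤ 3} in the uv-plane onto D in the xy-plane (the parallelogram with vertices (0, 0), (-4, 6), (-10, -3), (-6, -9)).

Compute the Jacobian determinant of (x, y) with respect to (u, v):

    ∂(x,y)/∂(u,v) = | -2  -2 | = (-2)(-3) - (-2)(3) = 12.
                   | 3  -3 |

Its absolute value is |J| = 12 (the area scaling factor).

Substituting x = -2u - 2v, y = 3u - 3v into the integrand,

    3x^2 + 3y^2 → 39u^2 - 30u v + 39v^2,

so the integral becomes

    ∬_R (39u^2 - 30u v + 39v^2) · |J| du dv = ∫_0^2 ∫_0^3 (468u^2 - 360u v + 468v^2) dv du.

Inner (v): 1404u^2 - 1620u + 4212.
Outer (u): 8928.

Therefore ∬_D (3x^2 + 3y^2) dx dy = 8928.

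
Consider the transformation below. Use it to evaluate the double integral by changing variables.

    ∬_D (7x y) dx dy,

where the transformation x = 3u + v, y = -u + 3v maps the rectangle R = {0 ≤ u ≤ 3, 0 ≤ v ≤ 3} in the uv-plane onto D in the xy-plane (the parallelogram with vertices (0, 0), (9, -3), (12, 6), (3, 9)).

Compute the Jacobian determinant of (x, y) with respect to (u, v):

    ∂(x,y)/∂(u,v) = | 3  1 | = (3)(3) - (1)(-1) = 10.
                   | -1  3 |

Its absolute value is |J| = 10 (the area scaling factor).

Substituting x = 3u + v, y = -u + 3v into the integrand,

    7x y → -21u^2 + 56u v + 21v^2,

so the integral becomes

    ∬_R (-21u^2 + 56u v + 21v^2) · |J| du dv = ∫_0^3 ∫_0^3 (-210u^2 + 560u v + 210v^2) dv du.

Inner (v): -630u^2 + 2520u + 1890.
Outer (u): 11340.

Therefore ∬_D (7x y) dx dy = 11340.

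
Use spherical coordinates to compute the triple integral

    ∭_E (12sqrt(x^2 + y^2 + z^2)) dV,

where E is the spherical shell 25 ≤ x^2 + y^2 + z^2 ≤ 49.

In spherical coordinates, x = ρ sin(φ) cos(θ), y = ρ sin(φ) sin(θ), z = ρ cos(φ), and dV = ρ^2 sin(φ) dρ dφ dθ.

The integrand becomes 12ρ, so

    ∭_E (12sqrt(x^2 + y^2 + z^2)) dV = ∫_{0}^{2π} ∫_{0}^{π} ∫_{5}^{7} (12ρ) · ρ^2 sin(φ) dρ dφ dθ.

Inner (ρ): 5328sin(φ).
Middle (φ): 10656.
Outer (θ): 21312π.

Therefore the triple integral equals 21312π.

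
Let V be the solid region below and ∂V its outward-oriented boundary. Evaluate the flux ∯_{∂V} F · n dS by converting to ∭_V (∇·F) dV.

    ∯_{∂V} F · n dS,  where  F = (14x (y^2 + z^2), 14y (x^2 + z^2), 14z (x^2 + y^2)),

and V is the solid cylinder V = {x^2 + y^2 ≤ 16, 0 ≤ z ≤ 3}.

By the divergence theorem,

    ∯_{∂V} F · n dS = ∭_V (∇ · F) dV.

Compute the divergence:
    ∇ · F = ∂F_x/∂x + ∂F_y/∂y + ∂F_z/∂z = 14y^2 + 14z^2 + 14x^2 + 14z^2 + 14x^2 + 14y^2 = 28x^2 + 28y^2 + 28z^2.

In cylindrical coordinates, x = r cos(θ), y = r sin(θ), z = z, dV = r dr dθ dz, with 0 ≤ r ≤ 4, 0 ≤ θ ≤ 2π, 0 ≤ z ≤ 3.

The integrand, after substitution and multiplying by the volume element, becomes (28r^2 + 28z^2) · r, so

    ∭_V (∇·F) dV = ∫_0^{2π} ∫_0^{4} ∫_0^{3} (28r^2 + 28z^2) · r dz dr dθ.

Inner (z from 0 to 3): 84r (r^2 + 3).
Middle (r from 0 to 4): 7392.
Outer (θ from 0 to 2π): 14784π.

Therefore ∯_{∂V} F · n dS = 14784π.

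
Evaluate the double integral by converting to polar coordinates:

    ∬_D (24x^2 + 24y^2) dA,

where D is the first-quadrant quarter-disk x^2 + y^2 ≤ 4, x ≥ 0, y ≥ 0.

The region D is 0 ≤ r ≤ 2, 0 ≤ θ ≤ π/2 in polar coordinates, where x = r cos(θ), y = r sin(θ), and dA = r dr dθ.

Under the substitution, the integrand becomes 24r^2, so

    ∬_D (24x^2 + 24y^2) dA = ∫_{0}^{π/2} ∫_{0}^{2} (24r^2) · r dr dθ.

Inner integral (in r): ∫_{0}^{2} (24r^2) · r dr = 96.

Outer integral (in θ): ∫_{0}^{π/2} (96) dθ = 48π.

Therefore ∬_D (24x^2 + 24y^2) dA = 48π.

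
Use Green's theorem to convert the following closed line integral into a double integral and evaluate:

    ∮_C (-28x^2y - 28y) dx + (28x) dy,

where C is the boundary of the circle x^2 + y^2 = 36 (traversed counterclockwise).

Green's theorem converts the closed line integral into a double integral over the enclosed region D:

    ∮_C P dx + Q dy = ∬_D (∂Q/∂x - ∂P/∂y) dA.

Here P = -28x^2y - 28y, Q = 28x, so

    ∂Q/∂x = 28,    ∂P/∂y = -28x^2 - 28,
    ∂Q/∂x - ∂P/∂y = 28x^2 + 56.

D is the region x^2 + y^2 ≤ 36. Evaluating the double integral:

In polar coordinates (x = r cos θ, y = r sin θ, dA = r dr dθ) the integrand becomes 28r^2cos(θ)^2 + 56, so

    ∬_D (28x^2 + 56) dA = ∫_0^{2π} ∫_0^{6} (28r^2cos(θ)^2 + 56) · r dr dθ.

Inner (r from 0 to 6): 9072cos(θ)^2 + 1008.
Outer (θ from 0 to 2π): 11088π.

Therefore ∮_C P dx + Q dy = 11088π.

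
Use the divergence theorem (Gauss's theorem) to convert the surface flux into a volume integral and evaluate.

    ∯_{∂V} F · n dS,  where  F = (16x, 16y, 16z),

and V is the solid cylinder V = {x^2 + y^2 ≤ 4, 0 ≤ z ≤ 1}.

By the divergence theorem,

    ∯_{∂V} F · n dS = ∭_V (∇ · F) dV.

Compute the divergence:
    ∇ · F = ∂F_x/∂x + ∂F_y/∂y + ∂F_z/∂z = 16 + 16 + 16 = 48.

In cylindrical coordinates, x = r cos(θ), y = r sin(θ), z = z, dV = r dr dθ dz, with 0 ≤ r ≤ 2, 0 ≤ θ ≤ 2π, 0 ≤ z ≤ 1.

The integrand, after substitution and multiplying by the volume element, becomes (48) · r, so

    ∭_V (∇·F) dV = ∫_0^{2π} ∫_0^{2} ∫_0^{1} (48) · r dz dr dθ.

Inner (z from 0 to 1): 48r.
Middle (r from 0 to 2): 96.
Outer (θ from 0 to 2π): 192π.

Therefore ∯_{∂V} F · n dS = 192π.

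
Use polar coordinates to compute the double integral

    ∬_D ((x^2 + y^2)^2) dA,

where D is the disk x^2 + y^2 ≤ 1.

The region D is 0 ≤ r ≤ 1, 0 ≤ θ ≤ 2π in polar coordinates, where x = r cos(θ), y = r sin(θ), and dA = r dr dθ.

Under the substitution, the integrand becomes r^4, so

    ∬_D ((x^2 + y^2)^2) dA = ∫_{0}^{2π} ∫_{0}^{1} (r^4) · r dr dθ.

Inner integral (in r): ∫_{0}^{1} (r^4) · r dr = 1/6.

Outer integral (in θ): ∫_{0}^{2π} (1/6) dθ = π/3.

Therefore ∬_D ((x^2 + y^2)^2) dA = π/3.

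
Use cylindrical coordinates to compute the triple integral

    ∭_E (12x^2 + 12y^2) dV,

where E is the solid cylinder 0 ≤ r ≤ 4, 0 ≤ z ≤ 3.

In cylindrical coordinates, x = r cos(θ), y = r sin(θ), z = z, and dV = r dr dθ dz.

The integrand becomes 12r^2, so

    ∭_E (12x^2 + 12y^2) dV = ∫_{0}^{2π} ∫_{0}^{4} ∫_{0}^{3} (12r^2) · r dz dr dθ.

Inner (z): 36r^3.
Middle (r from 0 to 4): 2304.
Outer (θ): 4608π.

Therefore the triple integral equals 4608π.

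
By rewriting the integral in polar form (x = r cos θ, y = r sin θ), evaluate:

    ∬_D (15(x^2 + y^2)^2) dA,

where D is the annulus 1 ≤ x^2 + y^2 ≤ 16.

The region D is 1 ≤ r ≤ 4, 0 ≤ θ ≤ 2π in polar coordinates, where x = r cos(θ), y = r sin(θ), and dA = r dr dθ.

Under the substitution, the integrand becomes 15r^4, so

    ∬_D (15(x^2 + y^2)^2) dA = ∫_{0}^{2π} ∫_{1}^{4} (15r^4) · r dr dθ.

Inner integral (in r): ∫_{1}^{4} (15r^4) · r dr = 20475/2.

Outer integral (in θ): ∫_{0}^{2π} (20475/2) dθ = 20475π.

Therefore ∬_D (15(x^2 + y^2)^2) dA = 20475π.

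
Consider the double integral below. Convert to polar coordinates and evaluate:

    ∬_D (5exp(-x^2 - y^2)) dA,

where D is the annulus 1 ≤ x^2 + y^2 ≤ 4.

The region D is 1 ≤ r ≤ 2, 0 ≤ θ ≤ 2π in polar coordinates, where x = r cos(θ), y = r sin(θ), and dA = r dr dθ.

Under the substitution, the integrand becomes 5exp(-r^2), so

    ∬_D (5exp(-x^2 - y^2)) dA = ∫_{0}^{2π} ∫_{1}^{2} (5exp(-r^2)) · r dr dθ.

Inner integral (in r): ∫_{1}^{2} (5exp(-r^2)) · r dr = -(5 - 5exp(3))exp(-4)/2.

Outer integral (in θ): ∫_{0}^{2π} (-(5 - 5exp(3))exp(-4)/2) dθ = -5π (1 - exp(3))exp(-4).

Therefore ∬_D (5exp(-x^2 - y^2)) dA = -5π (1 - exp(3))exp(-4).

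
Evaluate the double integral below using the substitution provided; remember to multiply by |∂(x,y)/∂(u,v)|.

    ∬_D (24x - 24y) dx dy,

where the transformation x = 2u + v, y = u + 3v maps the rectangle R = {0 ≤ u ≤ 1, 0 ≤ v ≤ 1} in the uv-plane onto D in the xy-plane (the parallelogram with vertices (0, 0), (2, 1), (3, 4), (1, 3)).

Compute the Jacobian determinant of (x, y) with respect to (u, v):

    ∂(x,y)/∂(u,v) = | 2  1 | = (2)(3) - (1)(1) = 5.
                   | 1  3 |

Its absolute value is |J| = 5 (the area scaling factor).

Substituting x = 2u + v, y = u + 3v into the integrand,

    24x - 24y → 24u - 48v,

so the integral becomes

    ∬_R (24u - 48v) · |J| du dv = ∫_0^1 ∫_0^1 (120u - 240v) dv du.

Inner (v): 120u - 120.
Outer (u): -60.

Therefore ∬_D (24x - 24y) dx dy = -60.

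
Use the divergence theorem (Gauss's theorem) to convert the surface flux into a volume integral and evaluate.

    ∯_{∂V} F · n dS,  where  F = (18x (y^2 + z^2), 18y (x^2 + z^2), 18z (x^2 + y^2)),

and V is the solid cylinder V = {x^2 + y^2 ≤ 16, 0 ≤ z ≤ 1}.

By the divergence theorem,

    ∯_{∂V} F · n dS = ∭_V (∇ · F) dV.

Compute the divergence:
    ∇ · F = ∂F_x/∂x + ∂F_y/∂y + ∂F_z/∂z = 18y^2 + 18z^2 + 18x^2 + 18z^2 + 18x^2 + 18y^2 = 36x^2 + 36y^2 + 36z^2.

In cylindrical coordinates, x = r cos(θ), y = r sin(θ), z = z, dV = r dr dθ dz, with 0 ≤ r ≤ 4, 0 ≤ θ ≤ 2π, 0 ≤ z ≤ 1.

The integrand, after substitution and multiplying by the volume element, becomes (36r^2 + 36z^2) · r, so

    ∭_V (∇·F) dV = ∫_0^{2π} ∫_0^{4} ∫_0^{1} (36r^2 + 36z^2) · r dz dr dθ.

Inner (z from 0 to 1): 36r^3 + 12r.
Middle (r from 0 to 4): 2400.
Outer (θ from 0 to 2π): 4800π.

Therefore ∯_{∂V} F · n dS = 4800π.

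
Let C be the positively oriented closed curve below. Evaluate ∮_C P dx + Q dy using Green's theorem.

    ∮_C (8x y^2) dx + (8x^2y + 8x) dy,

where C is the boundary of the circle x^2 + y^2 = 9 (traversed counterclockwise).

Green's theorem converts the closed line integral into a double integral over the enclosed region D:

    ∮_C P dx + Q dy = ∬_D (∂Q/∂x - ∂P/∂y) dA.

Here P = 8x y^2, Q = 8x^2y + 8x, so

    ∂Q/∂x = 16x y + 8,    ∂P/∂y = 16x y,
    ∂Q/∂x - ∂P/∂y = 8.

D is the region x^2 + y^2 ≤ 9. Evaluating the double integral:

In polar coordinates (x = r cos θ, y = r sin θ, dA = r dr dθ) the integrand becomes 8, so

    ∬_D (8) dA = ∫_0^{2π} ∫_0^{3} (8) · r dr dθ.

Inner (r from 0 to 3): 36.
Outer (θ from 0 to 2π): 72π.

Therefore ∮_C P dx + Q dy = 72π.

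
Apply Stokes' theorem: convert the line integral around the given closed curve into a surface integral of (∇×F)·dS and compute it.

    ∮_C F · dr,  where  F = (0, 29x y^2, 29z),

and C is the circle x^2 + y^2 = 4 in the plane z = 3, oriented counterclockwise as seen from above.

Let S be the flat disk x^2 + y^2 ≤ 4 in the plane z = 3, with upward unit normal n̂ = ẑ. By Stokes' theorem,

    ∮_C F · dr = ∬_S (∇ × F) · n̂ dS = ∬_D (curl F)_z dA,

where D is the disk x^2 + y^2 ≤ 4.

Compute the curl of F = (0, 29x y^2, 29z):
    (∇ × F)_x = ∂F_z/∂y - ∂F_y/∂z = 0,
    (∇ × F)_y = ∂F_x/∂z - ∂F_z/∂x = 0,
    (∇ × F)_z = ∂F_y/∂x - ∂F_x/∂y = 29y^2.

On z = 3, (curl F)_z = 29y^2.

Convert to polar (x = r cos θ, y = r sin θ, dA = r dr dθ); the integrand becomes 29r^2sin(θ)^2, so

    ∬_D (curl F)_z dA = ∫_0^{2π} ∫_0^{2} (29r^2sin(θ)^2) · r dr dθ.

Inner (r from 0 to 2): 116sin(θ)^2.
Outer (θ from 0 to 2π): 116π.

Therefore ∮_C F · dr = 116π.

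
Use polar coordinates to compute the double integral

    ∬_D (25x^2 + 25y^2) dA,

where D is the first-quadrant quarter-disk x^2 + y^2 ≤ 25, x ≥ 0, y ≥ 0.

The region D is 0 ≤ r ≤ 5, 0 ≤ θ ≤ π/2 in polar coordinates, where x = r cos(θ), y = r sin(θ), and dA = r dr dθ.

Under the substitution, the integrand becomes 25r^2, so

    ∬_D (25x^2 + 25y^2) dA = ∫_{0}^{π/2} ∫_{0}^{5} (25r^2) · r dr dθ.

Inner integral (in r): ∫_{0}^{5} (25r^2) · r dr = 15625/4.

Outer integral (in θ): ∫_{0}^{π/2} (15625/4) dθ = 15625π/8.

Therefore ∬_D (25x^2 + 25y^2) dA = 15625π/8.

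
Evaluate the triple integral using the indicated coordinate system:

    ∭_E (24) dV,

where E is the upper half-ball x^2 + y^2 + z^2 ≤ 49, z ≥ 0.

In spherical coordinates, x = ρ sin(φ) cos(θ), y = ρ sin(φ) sin(θ), z = ρ cos(φ), and dV = ρ^2 sin(φ) dρ dφ dθ.

The integrand becomes 24, so

    ∭_E (24) dV = ∫_{0}^{2π} ∫_{0}^{π/2} ∫_{0}^{7} (24) · ρ^2 sin(φ) dρ dφ dθ.

Inner (ρ): 2744sin(φ).
Middle (φ): 2744.
Outer (θ): 5488π.

Therefore the triple integral equals 5488π.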